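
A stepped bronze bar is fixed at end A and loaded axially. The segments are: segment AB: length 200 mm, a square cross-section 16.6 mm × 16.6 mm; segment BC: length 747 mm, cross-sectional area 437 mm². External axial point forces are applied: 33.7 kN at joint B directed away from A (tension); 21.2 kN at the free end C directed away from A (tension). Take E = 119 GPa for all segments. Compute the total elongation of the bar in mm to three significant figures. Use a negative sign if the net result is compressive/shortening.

0.639 mm

Internal axial forces (sectioning from the free end, tension +): N_BC = 21.2 kN, N_AB = 54.9 kN.
A_AB = 275.6 mm².
δ_AB = 54900·200/(275.6·119000) = 0.3348 mm
δ_BC = 21200·747/(437·119000) = 0.3045 mm
δ = Σδ_i = 0.6394 mm.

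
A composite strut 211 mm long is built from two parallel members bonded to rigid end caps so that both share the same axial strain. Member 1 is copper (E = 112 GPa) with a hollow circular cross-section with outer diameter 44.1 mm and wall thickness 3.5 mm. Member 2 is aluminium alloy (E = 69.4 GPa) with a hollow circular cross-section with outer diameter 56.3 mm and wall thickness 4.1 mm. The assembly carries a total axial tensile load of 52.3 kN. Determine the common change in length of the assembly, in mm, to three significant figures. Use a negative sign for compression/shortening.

A_1 = 446.4 mm².
A_2 = 672.4 mm².
Equal strain + equilibrium ⇒ each member carries load in proportion to AE: A₁E₁ = 50000000 N, A₂E₂ = 46660000 N, ΣAE = 96660000 N.
δ = PL/ΣAE = 52300·211/96660000 = 0.1142 mm.

0.114 mm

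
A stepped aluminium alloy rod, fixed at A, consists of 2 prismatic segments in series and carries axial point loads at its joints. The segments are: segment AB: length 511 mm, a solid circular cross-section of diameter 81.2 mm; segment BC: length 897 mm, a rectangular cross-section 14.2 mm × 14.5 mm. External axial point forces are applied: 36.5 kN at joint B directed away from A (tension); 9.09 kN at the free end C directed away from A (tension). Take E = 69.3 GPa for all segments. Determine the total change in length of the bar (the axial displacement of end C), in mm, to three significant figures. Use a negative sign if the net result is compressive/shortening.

Internal axial forces (sectioning from the free end, tension +): N_BC = 9.09 kN, N_AB = 45.59 kN.
A_AB = 5178 mm².
A_BC = 205.9 mm².
δ_AB = 45590·511/(5178·69300) = 0.06492 mm
δ_BC = 9090·897/(205.9·69300) = 0.5714 mm
δ = Σδ_i = 0.6364 mm.

0.636 mm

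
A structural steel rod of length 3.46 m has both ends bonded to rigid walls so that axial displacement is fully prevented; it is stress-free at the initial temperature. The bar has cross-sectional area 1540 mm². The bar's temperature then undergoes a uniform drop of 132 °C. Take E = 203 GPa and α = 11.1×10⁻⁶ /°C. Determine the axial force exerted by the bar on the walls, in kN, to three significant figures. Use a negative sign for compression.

458 kN

Free thermal expansion αLΔT = 11.1e-6 · 3460 · -132 = -5.07 mm.
The walls impose strain ε = −(-5.07)/3460 = 1.4652e-03; σ = Eε = 203000 · 1.4652e-03 = 297.4 MPa.
Wall reaction R = σ·A = 297.4·1540 = 458100 N = 458.1 kN.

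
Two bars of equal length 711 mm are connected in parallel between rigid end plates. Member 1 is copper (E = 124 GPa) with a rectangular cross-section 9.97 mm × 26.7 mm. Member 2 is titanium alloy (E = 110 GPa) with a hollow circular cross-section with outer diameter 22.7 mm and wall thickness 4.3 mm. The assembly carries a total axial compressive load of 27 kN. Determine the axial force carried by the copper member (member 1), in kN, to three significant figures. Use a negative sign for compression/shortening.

A_1 = 266.2 mm².
A_2 = 248.6 mm².
Equal strain + equilibrium ⇒ each member carries load in proportion to AE: A₁E₁ = 33010000 N, A₂E₂ = 27340000 N, ΣAE = 60350000 N.
F₁ = P·A₁E₁/ΣAE = -27000·33010000/60350000 = -14770 N.

-14.8 kN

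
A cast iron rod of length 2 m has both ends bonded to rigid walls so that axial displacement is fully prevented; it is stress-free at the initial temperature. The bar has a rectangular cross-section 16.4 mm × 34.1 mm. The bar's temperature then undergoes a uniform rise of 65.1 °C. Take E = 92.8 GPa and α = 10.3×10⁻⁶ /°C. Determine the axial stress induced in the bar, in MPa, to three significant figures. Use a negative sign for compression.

-62.2 MPa

Free thermal expansion αLΔT = 10.3e-6 · 2000 · 65.1 = 1.341 mm.
The walls impose strain ε = −(1.341)/2000 = -6.7053e-04; σ = Eε = 92800 · -6.7053e-04 = -62.23 MPa.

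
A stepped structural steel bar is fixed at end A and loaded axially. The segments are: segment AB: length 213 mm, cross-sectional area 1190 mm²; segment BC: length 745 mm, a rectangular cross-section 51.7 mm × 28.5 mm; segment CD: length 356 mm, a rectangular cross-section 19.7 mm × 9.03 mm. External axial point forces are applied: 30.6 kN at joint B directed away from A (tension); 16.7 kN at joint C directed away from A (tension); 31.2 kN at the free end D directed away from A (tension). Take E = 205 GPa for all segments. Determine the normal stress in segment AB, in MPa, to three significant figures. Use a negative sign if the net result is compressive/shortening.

Internal axial forces (sectioning from the free end, tension +): N_CD = 31.2 kN, N_BC = 47.9 kN, N_AB = 78.5 kN.
σ_AB = N_AB/A_AB = 78500/1190 = 65.97 MPa.

66.0 MPa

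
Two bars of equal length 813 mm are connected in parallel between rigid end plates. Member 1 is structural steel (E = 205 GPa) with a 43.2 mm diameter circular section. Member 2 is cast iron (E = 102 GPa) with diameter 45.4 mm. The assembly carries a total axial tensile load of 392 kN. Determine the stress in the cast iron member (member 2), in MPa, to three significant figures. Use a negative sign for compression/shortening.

85.9 MPa

A_1 = 1466 mm².
A_2 = 1619 mm².
Equal strain + equilibrium ⇒ each member carries load in proportion to AE: A₁E₁ = 300500000 N, A₂E₂ = 165100000 N, ΣAE = 465600000 N.
σ₂ = P·E₂/ΣAE = 392000·102000/465600000 = 85.88 MPa.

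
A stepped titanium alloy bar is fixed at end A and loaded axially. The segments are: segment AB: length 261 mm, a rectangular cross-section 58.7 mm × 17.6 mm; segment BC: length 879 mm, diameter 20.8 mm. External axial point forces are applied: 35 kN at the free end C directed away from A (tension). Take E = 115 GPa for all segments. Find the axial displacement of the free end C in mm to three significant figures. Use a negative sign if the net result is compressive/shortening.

Internal axial forces (sectioning from the free end, tension +): N_BC = 35 kN, N_AB = 35 kN.
A_AB = 1033 mm².
A_BC = 339.8 mm².
δ_AB = 35000·261/(1033·115000) = 0.07689 mm
δ_BC = 35000·879/(339.8·115000) = 0.7873 mm
δ = Σδ_i = 0.8642 mm.

0.864 mm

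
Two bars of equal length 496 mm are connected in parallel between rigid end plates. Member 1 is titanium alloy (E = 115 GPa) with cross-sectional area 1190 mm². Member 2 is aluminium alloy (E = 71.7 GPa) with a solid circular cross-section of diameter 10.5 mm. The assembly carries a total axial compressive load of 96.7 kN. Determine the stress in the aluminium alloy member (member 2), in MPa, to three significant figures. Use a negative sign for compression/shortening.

-48.5 MPa

A_2 = 86.59 mm².
Equal strain + equilibrium ⇒ each member carries load in proportion to AE: A₁E₁ = 136800000 N, A₂E₂ = 6209000 N, ΣAE = 143100000 N.
σ₂ = P·E₂/ΣAE = -96700·71700/143100000 = -48.47 MPa.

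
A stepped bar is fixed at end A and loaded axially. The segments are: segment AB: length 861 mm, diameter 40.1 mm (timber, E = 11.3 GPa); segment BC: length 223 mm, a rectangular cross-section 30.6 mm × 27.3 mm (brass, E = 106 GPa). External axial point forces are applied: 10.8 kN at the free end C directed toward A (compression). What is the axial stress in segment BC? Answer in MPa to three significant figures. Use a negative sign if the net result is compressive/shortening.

Internal axial forces (sectioning from the free end, tension +): N_BC = -10.8 kN, N_AB = -10.8 kN.
A_BC = 835.4 mm².
σ_BC = N_BC/A_BC = -10800/835.4 = -12.93 MPa.

-12.9 MPa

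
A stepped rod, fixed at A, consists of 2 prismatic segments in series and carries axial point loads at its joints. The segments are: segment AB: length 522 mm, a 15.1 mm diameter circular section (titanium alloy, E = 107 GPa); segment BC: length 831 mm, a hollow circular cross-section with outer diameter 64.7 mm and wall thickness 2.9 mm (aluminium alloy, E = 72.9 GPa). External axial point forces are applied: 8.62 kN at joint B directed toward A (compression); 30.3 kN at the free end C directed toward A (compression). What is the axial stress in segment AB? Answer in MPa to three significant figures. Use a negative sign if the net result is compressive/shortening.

-217 MPa

Internal axial forces (sectioning from the free end, tension +): N_BC = -30.3 kN, N_AB = -38.92 kN.
A_AB = 179.1 mm².
σ_AB = N_AB/A_AB = -38920/179.1 = -217.3 MPa.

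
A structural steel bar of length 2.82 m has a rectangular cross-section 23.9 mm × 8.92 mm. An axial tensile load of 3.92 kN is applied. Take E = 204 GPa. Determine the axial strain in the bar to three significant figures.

A = 213.2 mm².
σ = N/A = 18.39 MPa; ε = σ/E = 18.39/204000 = 9.013e-05.

9.01e-05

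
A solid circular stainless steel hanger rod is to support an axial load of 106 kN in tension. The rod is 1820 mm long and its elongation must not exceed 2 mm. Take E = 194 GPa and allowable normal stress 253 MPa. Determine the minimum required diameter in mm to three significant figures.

25.2 mm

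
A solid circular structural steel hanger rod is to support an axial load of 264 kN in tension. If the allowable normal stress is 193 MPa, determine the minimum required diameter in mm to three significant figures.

41.7 mm

Required area A ≥ P/σ_allow = 264000/193 = 1368 mm².
For a solid circular section, d ≥ √(4A/π) = 41.73 mm.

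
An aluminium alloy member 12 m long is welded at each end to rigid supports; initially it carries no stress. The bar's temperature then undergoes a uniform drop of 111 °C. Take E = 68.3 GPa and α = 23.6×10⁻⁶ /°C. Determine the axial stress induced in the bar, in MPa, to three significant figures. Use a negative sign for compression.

179 MPa

Free thermal expansion αLΔT = 23.6e-6 · 12000 · -111 = -31.44 mm.
The walls impose strain ε = −(-31.44)/12000 = 2.6196e-03; σ = Eε = 68300 · 2.6196e-03 = 178.9 MPa.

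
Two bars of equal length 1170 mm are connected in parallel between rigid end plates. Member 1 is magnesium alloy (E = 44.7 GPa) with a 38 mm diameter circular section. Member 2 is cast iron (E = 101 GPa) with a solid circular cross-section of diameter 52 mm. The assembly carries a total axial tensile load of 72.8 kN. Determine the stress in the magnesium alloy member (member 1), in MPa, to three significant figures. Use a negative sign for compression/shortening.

12.3 MPa

A_1 = 1134 mm².
A_2 = 2124 mm².
Equal strain + equilibrium ⇒ each member carries load in proportion to AE: A₁E₁ = 50690000 N, A₂E₂ = 214500000 N, ΣAE = 265200000 N.
σ₁ = P·E₁/ΣAE = 72800·44700/265200000 = 12.27 MPa.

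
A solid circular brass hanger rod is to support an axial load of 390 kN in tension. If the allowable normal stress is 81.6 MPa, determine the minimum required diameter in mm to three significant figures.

Required area A ≥ P/σ_allow = 390000/81.6 = 4779 mm².
For a solid circular section, d ≥ √(4A/π) = 78.01 mm.

78.0 mm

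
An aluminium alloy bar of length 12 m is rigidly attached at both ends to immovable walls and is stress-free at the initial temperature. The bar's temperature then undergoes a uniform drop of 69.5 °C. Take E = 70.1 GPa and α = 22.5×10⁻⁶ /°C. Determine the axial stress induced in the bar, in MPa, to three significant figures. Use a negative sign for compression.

Free thermal expansion αLΔT = 22.5e-6 · 12000 · -69.5 = -18.76 mm.
The walls impose strain ε = −(-18.76)/12000 = 1.5637e-03; σ = Eε = 70100 · 1.5637e-03 = 109.6 MPa.

110 MPa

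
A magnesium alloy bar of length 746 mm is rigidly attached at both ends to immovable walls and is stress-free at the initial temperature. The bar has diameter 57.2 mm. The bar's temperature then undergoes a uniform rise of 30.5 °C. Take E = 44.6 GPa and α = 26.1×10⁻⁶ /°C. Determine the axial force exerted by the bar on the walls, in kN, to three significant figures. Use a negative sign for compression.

-91.2 kN

Free thermal expansion αLΔT = 26.1e-6 · 746 · 30.5 = 0.5939 mm.
The walls impose strain ε = −(0.5939)/746 = -7.9605e-04; σ = Eε = 44600 · -7.9605e-04 = -35.5 MPa.
Wall reaction R = σ·A = -35.5·2570 = -91230 N = -91.23 kN.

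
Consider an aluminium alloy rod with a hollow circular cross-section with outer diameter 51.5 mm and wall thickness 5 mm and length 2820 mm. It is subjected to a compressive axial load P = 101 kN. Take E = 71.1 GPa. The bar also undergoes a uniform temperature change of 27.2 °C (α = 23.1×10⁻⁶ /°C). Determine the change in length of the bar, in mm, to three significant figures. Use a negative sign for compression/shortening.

-3.71 mm

A = 730.4 mm².
δ_mech = NL/(AE) = -101000·2820/(730.4·71100) = -5.484 mm.
δ_thermal = αLΔT = 23.1e-6·2820·27.2 = 1.772 mm.
δ = δ_mech + δ_thermal = -3.713 mm.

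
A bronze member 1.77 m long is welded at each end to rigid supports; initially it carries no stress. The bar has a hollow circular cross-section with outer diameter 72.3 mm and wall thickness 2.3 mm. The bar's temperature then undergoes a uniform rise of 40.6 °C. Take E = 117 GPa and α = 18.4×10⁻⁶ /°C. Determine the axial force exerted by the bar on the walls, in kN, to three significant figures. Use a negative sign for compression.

Free thermal expansion αLΔT = 18.4e-6 · 1770 · 40.6 = 1.322 mm.
The walls impose strain ε = −(1.322)/1770 = -7.4704e-04; σ = Eε = 117000 · -7.4704e-04 = -87.4 MPa.
Wall reaction R = σ·A = -87.4·505.8 = -44210 N = -44.21 kN.

-44.2 kN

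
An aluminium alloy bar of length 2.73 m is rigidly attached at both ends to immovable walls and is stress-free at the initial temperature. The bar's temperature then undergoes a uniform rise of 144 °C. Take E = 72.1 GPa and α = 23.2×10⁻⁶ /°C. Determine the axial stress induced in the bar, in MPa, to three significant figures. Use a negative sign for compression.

Free thermal expansion αLΔT = 23.2e-6 · 2730 · 144 = 9.12 mm.
The walls impose strain ε = −(9.12)/2730 = -3.3408e-03; σ = Eε = 72100 · -3.3408e-03 = -240.9 MPa.

-241 MPa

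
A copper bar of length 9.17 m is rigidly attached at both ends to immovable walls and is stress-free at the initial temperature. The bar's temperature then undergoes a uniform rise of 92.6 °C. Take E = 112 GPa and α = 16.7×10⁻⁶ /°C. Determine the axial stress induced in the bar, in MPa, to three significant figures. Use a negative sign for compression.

Free thermal expansion αLΔT = 16.7e-6 · 9170 · 92.6 = 14.18 mm.
The walls impose strain ε = −(14.18)/9170 = -1.5464e-03; σ = Eε = 112000 · -1.5464e-03 = -173.2 MPa.

-173 MPa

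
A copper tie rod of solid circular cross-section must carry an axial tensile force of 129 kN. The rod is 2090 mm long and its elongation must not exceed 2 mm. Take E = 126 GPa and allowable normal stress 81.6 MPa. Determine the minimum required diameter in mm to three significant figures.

Required area A ≥ P/σ_allow = 129000/81.6 = 1581 mm².
For a solid circular section, d ≥ √(4A/π) = 44.86 mm.
Elongation limit: A ≥ PL/(Eδ_allow) = 129000·2090/(126000·2) = 1070 mm² ⇒ d ≥ 36.91 mm.
The stress limit governs.

44.9 mm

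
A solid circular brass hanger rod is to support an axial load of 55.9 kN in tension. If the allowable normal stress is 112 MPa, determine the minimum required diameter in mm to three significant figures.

25.2 mm

Required area A ≥ P/σ_allow = 55900/112 = 499.1 mm².
For a solid circular section, d ≥ √(4A/π) = 25.21 mm.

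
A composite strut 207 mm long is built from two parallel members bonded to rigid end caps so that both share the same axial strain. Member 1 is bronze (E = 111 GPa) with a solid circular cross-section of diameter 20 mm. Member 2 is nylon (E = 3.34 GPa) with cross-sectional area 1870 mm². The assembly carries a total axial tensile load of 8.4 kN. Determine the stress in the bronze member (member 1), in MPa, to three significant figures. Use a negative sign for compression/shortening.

22.7 MPa

A_1 = 314.2 mm².
Equal strain + equilibrium ⇒ each member carries load in proportion to AE: A₁E₁ = 34870000 N, A₂E₂ = 6246000 N, ΣAE = 41120000 N.
σ₁ = P·E₁/ΣAE = 8400·111000/41120000 = 22.68 MPa.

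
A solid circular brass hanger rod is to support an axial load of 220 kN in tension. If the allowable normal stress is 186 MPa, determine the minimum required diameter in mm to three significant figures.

38.8 mm

Required area A ≥ P/σ_allow = 220000/186 = 1183 mm².
For a solid circular section, d ≥ √(4A/π) = 38.81 mm.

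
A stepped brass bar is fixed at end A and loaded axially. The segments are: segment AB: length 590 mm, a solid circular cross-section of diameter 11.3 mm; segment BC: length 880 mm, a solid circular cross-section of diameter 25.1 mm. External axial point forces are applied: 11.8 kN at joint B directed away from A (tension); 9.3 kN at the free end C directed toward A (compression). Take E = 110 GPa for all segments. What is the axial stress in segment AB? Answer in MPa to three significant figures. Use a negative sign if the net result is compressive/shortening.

24.9 MPa

Internal axial forces (sectioning from the free end, tension +): N_BC = -9.3 kN, N_AB = 2.5 kN.
A_AB = 100.3 mm².
σ_AB = N_AB/A_AB = 2500/100.3 = 24.93 MPa.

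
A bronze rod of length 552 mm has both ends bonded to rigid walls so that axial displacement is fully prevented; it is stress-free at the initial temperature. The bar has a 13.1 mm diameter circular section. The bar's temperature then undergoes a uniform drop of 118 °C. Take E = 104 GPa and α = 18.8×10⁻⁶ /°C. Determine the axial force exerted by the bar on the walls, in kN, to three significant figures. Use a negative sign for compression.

Free thermal expansion αLΔT = 18.8e-6 · 552 · -118 = -1.225 mm.
The walls impose strain ε = −(-1.225)/552 = 2.2184e-03; σ = Eε = 104000 · 2.2184e-03 = 230.7 MPa.
Wall reaction R = σ·A = 230.7·134.8 = 31100 N = 31.1 kN.

31.1 kN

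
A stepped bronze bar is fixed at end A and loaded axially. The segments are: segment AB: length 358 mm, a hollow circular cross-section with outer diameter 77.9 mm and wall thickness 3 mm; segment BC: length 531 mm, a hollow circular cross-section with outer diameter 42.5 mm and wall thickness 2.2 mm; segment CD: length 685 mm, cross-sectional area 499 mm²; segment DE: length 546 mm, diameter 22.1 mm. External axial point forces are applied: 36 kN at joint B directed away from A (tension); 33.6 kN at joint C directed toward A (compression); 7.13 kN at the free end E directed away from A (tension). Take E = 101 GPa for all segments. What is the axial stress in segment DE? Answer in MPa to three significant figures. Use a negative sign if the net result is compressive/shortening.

18.6 MPa

Internal axial forces (sectioning from the free end, tension +): N_DE = 7.13 kN, N_CD = 7.13 kN, N_BC = -26.47 kN, N_AB = 9.53 kN.
A_DE = 383.6 mm².
σ_DE = N_DE/A_DE = 7130/383.6 = 18.59 MPa.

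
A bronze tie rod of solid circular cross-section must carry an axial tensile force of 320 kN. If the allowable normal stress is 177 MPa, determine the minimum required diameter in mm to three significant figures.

Required area A ≥ P/σ_allow = 320000/177 = 1808 mm².
For a solid circular section, d ≥ √(4A/π) = 47.98 mm.

48.0 mm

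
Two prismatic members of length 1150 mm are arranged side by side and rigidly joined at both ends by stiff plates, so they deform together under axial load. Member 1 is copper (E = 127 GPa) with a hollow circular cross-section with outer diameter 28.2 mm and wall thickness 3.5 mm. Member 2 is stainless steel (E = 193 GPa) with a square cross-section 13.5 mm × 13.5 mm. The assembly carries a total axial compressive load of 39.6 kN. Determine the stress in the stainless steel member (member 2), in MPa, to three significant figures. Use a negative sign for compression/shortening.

-110 MPa

A_1 = 271.6 mm².
A_2 = 182.2 mm².
Equal strain + equilibrium ⇒ each member carries load in proportion to AE: A₁E₁ = 34490000 N, A₂E₂ = 35170000 N, ΣAE = 69670000 N.
σ₂ = P·E₂/ΣAE = -39600·193000/69670000 = -109.7 MPa.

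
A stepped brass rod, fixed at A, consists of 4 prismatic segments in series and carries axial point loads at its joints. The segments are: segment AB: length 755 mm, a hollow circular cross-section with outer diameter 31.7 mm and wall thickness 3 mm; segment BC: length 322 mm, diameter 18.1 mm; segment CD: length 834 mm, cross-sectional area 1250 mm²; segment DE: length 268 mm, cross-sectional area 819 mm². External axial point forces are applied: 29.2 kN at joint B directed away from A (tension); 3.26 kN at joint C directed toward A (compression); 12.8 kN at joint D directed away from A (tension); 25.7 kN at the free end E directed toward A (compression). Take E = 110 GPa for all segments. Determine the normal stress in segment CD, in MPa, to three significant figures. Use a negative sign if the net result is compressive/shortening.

Internal axial forces (sectioning from the free end, tension +): N_DE = -25.7 kN, N_CD = -12.9 kN, N_BC = -16.16 kN, N_AB = 13.04 kN.
σ_CD = N_CD/A_CD = -12900/1250 = -10.32 MPa.

-10.3 MPa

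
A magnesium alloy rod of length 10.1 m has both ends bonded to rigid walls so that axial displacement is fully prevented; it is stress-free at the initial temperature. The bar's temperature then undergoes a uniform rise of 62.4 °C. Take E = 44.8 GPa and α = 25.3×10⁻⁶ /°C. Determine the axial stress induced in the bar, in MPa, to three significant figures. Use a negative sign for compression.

Free thermal expansion αLΔT = 25.3e-6 · 10100 · 62.4 = 15.95 mm.
The walls impose strain ε = −(15.95)/10100 = -1.5787e-03; σ = Eε = 44800 · -1.5787e-03 = -70.73 MPa.

-70.7 MPa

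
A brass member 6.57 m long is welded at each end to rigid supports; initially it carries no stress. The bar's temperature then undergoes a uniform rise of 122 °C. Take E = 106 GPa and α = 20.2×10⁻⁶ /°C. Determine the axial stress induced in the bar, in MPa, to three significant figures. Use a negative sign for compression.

-261 MPa

Free thermal expansion αLΔT = 20.2e-6 · 6570 · 122 = 16.19 mm.
The walls impose strain ε = −(16.19)/6570 = -2.4644e-03; σ = Eε = 106000 · -2.4644e-03 = -261.2 MPa.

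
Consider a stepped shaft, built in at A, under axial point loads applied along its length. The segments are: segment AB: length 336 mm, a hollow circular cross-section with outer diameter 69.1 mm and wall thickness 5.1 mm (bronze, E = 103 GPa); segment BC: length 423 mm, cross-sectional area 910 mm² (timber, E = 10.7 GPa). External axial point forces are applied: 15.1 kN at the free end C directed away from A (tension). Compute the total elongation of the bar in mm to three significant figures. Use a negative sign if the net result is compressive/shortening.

0.704 mm

Internal axial forces (sectioning from the free end, tension +): N_BC = 15.1 kN, N_AB = 15.1 kN.
A_AB = 1025 mm².
δ_AB = 15100·336/(1025·103000) = 0.04804 mm
δ_BC = 15100·423/(910·10700) = 0.656 mm
δ = Σδ_i = 0.704 mm.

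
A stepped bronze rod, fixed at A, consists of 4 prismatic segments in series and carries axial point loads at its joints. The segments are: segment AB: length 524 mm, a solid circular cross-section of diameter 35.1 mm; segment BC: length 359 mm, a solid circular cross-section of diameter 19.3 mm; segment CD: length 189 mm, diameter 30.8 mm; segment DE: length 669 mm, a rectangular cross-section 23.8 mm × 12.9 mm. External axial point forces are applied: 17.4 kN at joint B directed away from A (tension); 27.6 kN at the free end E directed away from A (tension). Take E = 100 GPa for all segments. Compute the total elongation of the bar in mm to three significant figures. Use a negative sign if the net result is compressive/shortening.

1.25 mm

Internal axial forces (sectioning from the free end, tension +): N_DE = 27.6 kN, N_CD = 27.6 kN, N_BC = 27.6 kN, N_AB = 45 kN.
A_AB = 967.6 mm².
A_BC = 292.6 mm².
A_CD = 745.1 mm².
A_DE = 307 mm².
δ_AB = 45000·524/(967.6·100000) = 0.2437 mm
δ_BC = 27600·359/(292.6·100000) = 0.3387 mm
δ_CD = 27600·189/(745.1·100000) = 0.07001 mm
δ_DE = 27600·669/(307·100000) = 0.6014 mm
δ = Σδ_i = 1.254 mm.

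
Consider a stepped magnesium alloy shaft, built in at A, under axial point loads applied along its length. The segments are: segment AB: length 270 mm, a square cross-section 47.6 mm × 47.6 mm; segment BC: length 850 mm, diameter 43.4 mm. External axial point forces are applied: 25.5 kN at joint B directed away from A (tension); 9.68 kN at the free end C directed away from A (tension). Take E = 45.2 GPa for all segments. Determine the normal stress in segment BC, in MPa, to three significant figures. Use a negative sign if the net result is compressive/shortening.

6.54 MPa

Internal axial forces (sectioning from the free end, tension +): N_BC = 9.68 kN, N_AB = 35.18 kN.
A_BC = 1479 mm².
σ_BC = N_BC/A_BC = 9680/1479 = 6.543 MPa.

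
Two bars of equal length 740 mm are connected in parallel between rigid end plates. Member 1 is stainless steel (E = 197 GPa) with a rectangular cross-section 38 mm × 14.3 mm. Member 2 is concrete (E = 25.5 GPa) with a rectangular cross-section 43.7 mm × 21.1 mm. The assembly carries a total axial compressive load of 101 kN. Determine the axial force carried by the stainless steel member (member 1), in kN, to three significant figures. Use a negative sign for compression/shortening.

-82.8 kN

A_1 = 543.4 mm².
A_2 = 922.1 mm².
Equal strain + equilibrium ⇒ each member carries load in proportion to AE: A₁E₁ = 107000000 N, A₂E₂ = 23510000 N, ΣAE = 130600000 N.
F₁ = P·A₁E₁/ΣAE = -101000·107000000/130600000 = -82810 N.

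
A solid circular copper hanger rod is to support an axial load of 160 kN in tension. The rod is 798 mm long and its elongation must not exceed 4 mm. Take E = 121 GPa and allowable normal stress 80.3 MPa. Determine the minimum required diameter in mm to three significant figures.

50.4 mm

Required area A ≥ P/σ_allow = 160000/80.3 = 1993 mm².
For a solid circular section, d ≥ √(4A/π) = 50.37 mm.
Elongation limit: A ≥ PL/(Eδ_allow) = 160000·798/(121000·4) = 263.8 mm² ⇒ d ≥ 18.33 mm.
The stress limit governs.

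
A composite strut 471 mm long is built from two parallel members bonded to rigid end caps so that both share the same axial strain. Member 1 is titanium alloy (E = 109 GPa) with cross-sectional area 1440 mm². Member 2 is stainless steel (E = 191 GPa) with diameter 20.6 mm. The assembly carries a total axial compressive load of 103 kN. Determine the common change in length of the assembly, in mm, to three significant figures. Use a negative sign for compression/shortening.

-0.220 mm

A_2 = 333.3 mm².
Equal strain + equilibrium ⇒ each member carries load in proportion to AE: A₁E₁ = 157000000 N, A₂E₂ = 63660000 N, ΣAE = 220600000 N.
δ = PL/ΣAE = -103000·471/220600000 = -0.2199 mm.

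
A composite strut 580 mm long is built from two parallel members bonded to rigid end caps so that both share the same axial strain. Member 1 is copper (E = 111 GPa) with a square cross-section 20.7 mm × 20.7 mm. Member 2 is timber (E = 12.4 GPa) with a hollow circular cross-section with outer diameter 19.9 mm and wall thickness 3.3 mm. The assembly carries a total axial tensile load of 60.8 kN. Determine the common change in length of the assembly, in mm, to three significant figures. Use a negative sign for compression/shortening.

0.710 mm

A_1 = 428.5 mm².
A_2 = 172.1 mm².
Equal strain + equilibrium ⇒ each member carries load in proportion to AE: A₁E₁ = 47560000 N, A₂E₂ = 2134000 N, ΣAE = 49700000 N.
δ = PL/ΣAE = 60800·580/49700000 = 0.7096 mm.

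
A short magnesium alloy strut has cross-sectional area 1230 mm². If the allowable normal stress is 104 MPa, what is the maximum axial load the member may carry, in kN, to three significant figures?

128 kN

P_max = σ_allow · A = 104 · 1230 = 127900 N = 127.9 kN.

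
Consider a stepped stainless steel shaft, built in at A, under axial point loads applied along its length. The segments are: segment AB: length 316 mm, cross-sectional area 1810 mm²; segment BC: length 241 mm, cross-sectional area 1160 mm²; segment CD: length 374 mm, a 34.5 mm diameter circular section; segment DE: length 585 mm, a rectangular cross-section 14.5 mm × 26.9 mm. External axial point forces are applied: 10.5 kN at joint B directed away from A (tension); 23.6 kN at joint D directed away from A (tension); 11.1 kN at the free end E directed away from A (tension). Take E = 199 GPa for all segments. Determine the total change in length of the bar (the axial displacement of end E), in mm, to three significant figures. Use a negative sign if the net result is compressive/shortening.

0.229 mm

Internal axial forces (sectioning from the free end, tension +): N_DE = 11.1 kN, N_CD = 34.7 kN, N_BC = 34.7 kN, N_AB = 45.2 kN.
A_CD = 934.8 mm².
A_DE = 390 mm².
δ_AB = 45200·316/(1810·199000) = 0.03965 mm
δ_BC = 34700·241/(1160·199000) = 0.03623 mm
δ_CD = 34700·374/(934.8·199000) = 0.06976 mm
δ_DE = 11100·585/(390·199000) = 0.08366 mm
δ = Σδ_i = 0.2293 mm.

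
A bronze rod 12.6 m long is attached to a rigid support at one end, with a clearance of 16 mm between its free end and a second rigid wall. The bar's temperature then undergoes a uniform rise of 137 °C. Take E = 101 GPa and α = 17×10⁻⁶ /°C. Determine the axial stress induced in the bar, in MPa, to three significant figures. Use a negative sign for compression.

Free thermal expansion αLΔT = 17e-6 · 12600 · 137 = 29.35 mm.
The walls engage after the gap closes; constrained expansion = 29.35 − 16 = 13.35 mm.
The walls impose strain ε = −(13.35)/12600 = -1.0592e-03; σ = Eε = 101000 · -1.0592e-03 = -107 MPa.

-107 MPa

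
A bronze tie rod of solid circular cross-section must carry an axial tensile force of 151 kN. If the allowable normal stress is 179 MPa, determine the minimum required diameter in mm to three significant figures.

32.8 mm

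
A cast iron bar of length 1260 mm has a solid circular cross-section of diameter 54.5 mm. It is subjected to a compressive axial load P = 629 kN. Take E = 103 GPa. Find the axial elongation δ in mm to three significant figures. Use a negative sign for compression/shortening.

A = 2333 mm².
δ_mech = NL/(AE) = -629000·1260/(2333·103000) = -3.298 mm.

-3.30 mm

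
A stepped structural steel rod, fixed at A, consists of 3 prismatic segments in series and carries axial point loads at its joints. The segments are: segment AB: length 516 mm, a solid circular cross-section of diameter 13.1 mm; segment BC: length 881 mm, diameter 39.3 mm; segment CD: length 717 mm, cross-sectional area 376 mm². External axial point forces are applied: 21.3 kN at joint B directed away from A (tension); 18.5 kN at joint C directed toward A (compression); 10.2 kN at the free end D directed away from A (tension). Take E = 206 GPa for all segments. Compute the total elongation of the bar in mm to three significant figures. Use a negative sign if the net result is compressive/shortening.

Internal axial forces (sectioning from the free end, tension +): N_CD = 10.2 kN, N_BC = -8.3 kN, N_AB = 13 kN.
A_AB = 134.8 mm².
A_BC = 1213 mm².
δ_AB = 13000·516/(134.8·206000) = 0.2416 mm
δ_BC = -8300·881/(1213·206000) = -0.02926 mm
δ_CD = 10200·717/(376·206000) = 0.09442 mm
δ = Σδ_i = 0.3068 mm.

0.307 mm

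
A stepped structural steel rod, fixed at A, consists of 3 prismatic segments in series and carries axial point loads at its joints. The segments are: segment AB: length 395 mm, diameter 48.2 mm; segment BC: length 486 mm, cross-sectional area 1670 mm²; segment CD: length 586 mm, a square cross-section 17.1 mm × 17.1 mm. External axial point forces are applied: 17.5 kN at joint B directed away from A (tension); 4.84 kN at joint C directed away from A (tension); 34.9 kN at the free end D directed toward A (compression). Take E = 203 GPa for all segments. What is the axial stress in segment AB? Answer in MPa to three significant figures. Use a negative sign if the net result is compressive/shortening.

Internal axial forces (sectioning from the free end, tension +): N_CD = -34.9 kN, N_BC = -30.06 kN, N_AB = -12.56 kN.
A_AB = 1825 mm².
σ_AB = N_AB/A_AB = -12560/1825 = -6.883 MPa.

-6.88 MPa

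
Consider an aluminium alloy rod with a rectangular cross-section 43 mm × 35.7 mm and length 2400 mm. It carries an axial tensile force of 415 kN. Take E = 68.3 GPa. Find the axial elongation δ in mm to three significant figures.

A = 1535 mm².
δ_mech = NL/(AE) = 415000·2400/(1535·68300) = 9.5 mm.

9.50 mm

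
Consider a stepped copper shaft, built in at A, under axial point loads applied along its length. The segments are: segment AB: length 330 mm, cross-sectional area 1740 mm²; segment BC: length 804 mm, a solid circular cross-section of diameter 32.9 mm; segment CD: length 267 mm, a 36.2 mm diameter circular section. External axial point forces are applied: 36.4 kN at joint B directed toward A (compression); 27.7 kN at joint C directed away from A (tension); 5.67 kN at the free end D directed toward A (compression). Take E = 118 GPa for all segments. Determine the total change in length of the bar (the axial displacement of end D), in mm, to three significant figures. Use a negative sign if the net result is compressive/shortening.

Internal axial forces (sectioning from the free end, tension +): N_CD = -5.67 kN, N_BC = 22.03 kN, N_AB = -14.37 kN.
A_BC = 850.1 mm².
A_CD = 1029 mm².
δ_AB = -14370·330/(1740·118000) = -0.0231 mm
δ_BC = 22030·804/(850.1·118000) = 0.1766 mm
δ_CD = -5670·267/(1029·118000) = -0.01247 mm
δ = Σδ_i = 0.141 mm.

0.141 mm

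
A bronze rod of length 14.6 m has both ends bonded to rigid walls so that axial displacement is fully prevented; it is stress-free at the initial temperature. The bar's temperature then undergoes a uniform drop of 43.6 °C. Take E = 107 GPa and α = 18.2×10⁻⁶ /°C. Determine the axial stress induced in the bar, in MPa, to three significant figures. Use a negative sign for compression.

84.9 MPa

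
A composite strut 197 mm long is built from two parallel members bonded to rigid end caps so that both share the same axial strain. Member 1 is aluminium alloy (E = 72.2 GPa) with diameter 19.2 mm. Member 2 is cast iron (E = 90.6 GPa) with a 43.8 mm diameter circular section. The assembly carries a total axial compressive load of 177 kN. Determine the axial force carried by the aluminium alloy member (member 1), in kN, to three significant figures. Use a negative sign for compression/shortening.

-23.5 kN

A_1 = 289.5 mm².
A_2 = 1507 mm².
Equal strain + equilibrium ⇒ each member carries load in proportion to AE: A₁E₁ = 20900000 N, A₂E₂ = 136500000 N, ΣAE = 157400000 N.
F₁ = P·A₁E₁/ΣAE = -177000·20900000/157400000 = -23500 N.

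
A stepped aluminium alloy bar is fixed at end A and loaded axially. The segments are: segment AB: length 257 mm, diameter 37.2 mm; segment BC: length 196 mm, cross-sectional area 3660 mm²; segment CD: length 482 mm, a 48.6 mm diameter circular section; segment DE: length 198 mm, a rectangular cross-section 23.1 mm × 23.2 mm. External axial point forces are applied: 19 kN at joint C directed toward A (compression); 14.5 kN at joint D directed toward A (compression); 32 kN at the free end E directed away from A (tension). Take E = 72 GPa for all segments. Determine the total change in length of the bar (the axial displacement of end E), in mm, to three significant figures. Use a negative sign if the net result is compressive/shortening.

Internal axial forces (sectioning from the free end, tension +): N_DE = 32 kN, N_CD = 17.5 kN, N_BC = -1.5 kN, N_AB = -1.5 kN.
A_AB = 1087 mm².
A_CD = 1855 mm².
A_DE = 535.9 mm².
δ_AB = -1500·257/(1087·72000) = -0.004926 mm
δ_BC = -1500·196/(3660·72000) = -0.001116 mm
δ_CD = 17500·482/(1855·72000) = 0.06315 mm
δ_DE = 32000·198/(535.9·72000) = 0.1642 mm
δ = Σδ_i = 0.2213 mm.

0.221 mm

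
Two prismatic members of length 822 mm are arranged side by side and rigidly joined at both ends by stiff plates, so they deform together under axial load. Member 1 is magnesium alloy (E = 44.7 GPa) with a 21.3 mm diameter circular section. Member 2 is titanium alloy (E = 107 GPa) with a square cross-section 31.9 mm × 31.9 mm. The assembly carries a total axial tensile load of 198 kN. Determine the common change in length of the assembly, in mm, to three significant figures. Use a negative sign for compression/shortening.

1.30 mm

A_1 = 356.3 mm².
A_2 = 1018 mm².
Equal strain + equilibrium ⇒ each member carries load in proportion to AE: A₁E₁ = 15930000 N, A₂E₂ = 108900000 N, ΣAE = 124800000 N.
δ = PL/ΣAE = 198000·822/124800000 = 1.304 mm.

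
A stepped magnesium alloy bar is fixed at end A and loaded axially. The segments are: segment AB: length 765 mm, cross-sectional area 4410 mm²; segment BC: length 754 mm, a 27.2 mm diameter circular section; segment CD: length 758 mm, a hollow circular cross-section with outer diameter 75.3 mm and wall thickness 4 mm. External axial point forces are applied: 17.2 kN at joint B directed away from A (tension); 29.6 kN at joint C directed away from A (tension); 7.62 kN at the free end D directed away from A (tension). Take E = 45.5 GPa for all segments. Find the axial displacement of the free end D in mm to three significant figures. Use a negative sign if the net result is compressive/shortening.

Internal axial forces (sectioning from the free end, tension +): N_CD = 7.62 kN, N_BC = 37.22 kN, N_AB = 54.42 kN.
A_BC = 581.1 mm².
A_CD = 896 mm².
δ_AB = 54420·765/(4410·45500) = 0.2075 mm
δ_BC = 37220·754/(581.1·45500) = 1.061 mm
δ_CD = 7620·758/(896·45500) = 0.1417 mm
δ = Σδ_i = 1.411 mm.

1.41 mm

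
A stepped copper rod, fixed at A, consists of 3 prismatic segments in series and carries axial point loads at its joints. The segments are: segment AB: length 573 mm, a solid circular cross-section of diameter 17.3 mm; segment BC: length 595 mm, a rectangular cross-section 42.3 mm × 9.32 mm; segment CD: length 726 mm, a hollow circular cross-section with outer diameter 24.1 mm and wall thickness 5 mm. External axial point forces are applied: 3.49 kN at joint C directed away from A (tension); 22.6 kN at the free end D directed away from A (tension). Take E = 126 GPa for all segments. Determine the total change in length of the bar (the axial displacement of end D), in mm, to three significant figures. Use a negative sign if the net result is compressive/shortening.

1.25 mm

Internal axial forces (sectioning from the free end, tension +): N_CD = 22.6 kN, N_BC = 26.09 kN, N_AB = 26.09 kN.
A_AB = 235.1 mm².
A_BC = 394.2 mm².
A_CD = 300 mm².
δ_AB = 26090·573/(235.1·126000) = 0.5047 mm
δ_BC = 26090·595/(394.2·126000) = 0.3125 mm
δ_CD = 22600·726/(300·126000) = 0.434 mm
δ = Σδ_i = 1.251 mm.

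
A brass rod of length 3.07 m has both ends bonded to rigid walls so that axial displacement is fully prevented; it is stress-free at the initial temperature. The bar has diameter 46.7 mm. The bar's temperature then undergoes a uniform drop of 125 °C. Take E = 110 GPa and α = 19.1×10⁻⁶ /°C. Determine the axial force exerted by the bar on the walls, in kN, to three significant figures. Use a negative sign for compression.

Free thermal expansion αLΔT = 19.1e-6 · 3070 · -125 = -7.33 mm.
The walls impose strain ε = −(-7.33)/3070 = 2.3875e-03; σ = Eε = 110000 · 2.3875e-03 = 262.6 MPa.
Wall reaction R = σ·A = 262.6·1713 = 449800 N = 449.8 kN.

450 kN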